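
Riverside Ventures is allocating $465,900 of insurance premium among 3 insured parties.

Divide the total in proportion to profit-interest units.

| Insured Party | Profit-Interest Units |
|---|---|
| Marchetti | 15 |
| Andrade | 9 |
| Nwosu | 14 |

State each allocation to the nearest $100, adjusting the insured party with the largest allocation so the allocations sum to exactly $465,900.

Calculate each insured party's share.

Marchetti: $184,000; Andrade: $110,300; Nwosu: $171,600

Combined profit-interest units = 38.
Proportional shares: Marchetti 15/38 × $465,900 = 183,907.89; Andrade 9/38 × $465,900 = 110,344.74; Nwosu 14/38 × $465,900 = 171,647.37.
After rounding ($100): Marchetti $183,900; Andrade $110,300; Nwosu $171,600. Sum = $465,800.
Difference $465,900 − $465,800 = +$100 applied to largest allocation (Marchetti): Marchetti becomes $184,000.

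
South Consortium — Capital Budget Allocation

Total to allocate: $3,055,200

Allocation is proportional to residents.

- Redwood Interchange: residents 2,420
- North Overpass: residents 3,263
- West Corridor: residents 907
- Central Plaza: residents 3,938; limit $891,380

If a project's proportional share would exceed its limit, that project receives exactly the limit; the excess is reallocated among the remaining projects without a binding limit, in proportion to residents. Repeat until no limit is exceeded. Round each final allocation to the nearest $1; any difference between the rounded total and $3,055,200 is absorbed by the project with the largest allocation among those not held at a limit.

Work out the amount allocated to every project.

Redwood Interchange: $794,605 · North Overpass: $1,071,402 · West Corridor: $297,813 · Central Plaza: $891,380

Total residents = 10,528.
Pro-rata shares before constraints: Redwood Interchange 702,278.12; North Overpass 946,914.67; West Corridor 263,209.19; Central Plaza 1,142,798.02.
Cap binds for Central Plaza ($891,380); residual $2,163,820 reallocated over remaining residents 6,590.
Shares after redistribution: Redwood Interchange 794,604.61 → $794,605; North Overpass 1,071,402.83 → $1,071,403; West Corridor 297,812.56 → $297,813.
Rounding difference −$1 applied to North Overpass → $1,071,402.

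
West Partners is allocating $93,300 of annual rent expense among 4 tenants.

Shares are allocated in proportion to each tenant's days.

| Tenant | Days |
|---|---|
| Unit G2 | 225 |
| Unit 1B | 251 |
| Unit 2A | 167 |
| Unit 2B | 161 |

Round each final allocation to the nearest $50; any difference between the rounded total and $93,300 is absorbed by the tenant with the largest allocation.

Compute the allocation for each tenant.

Unit G2: $26,100 | Unit 1B: $29,100 | Unit 2A: $19,400 | Unit 2B: $18,700

Total days = 804.
Raw shares: Unit G2 225/804 × $93,300 = 26,110.07; Unit 1B 251/804 × $93,300 = 29,127.24; Unit 2A 167/804 × $93,300 = 19,379.48; Unit 2B 161/804 × $93,300 = 18,683.21.
At nearest $50: Unit G2 $26,100; Unit 1B $29,150; Unit 2A $19,400; Unit 2B $18,700. Sum = $93,350.
Difference $93,300 − $93,350 = −$50 applied to largest allocation (Unit 1B): Unit 1B becomes $29,100.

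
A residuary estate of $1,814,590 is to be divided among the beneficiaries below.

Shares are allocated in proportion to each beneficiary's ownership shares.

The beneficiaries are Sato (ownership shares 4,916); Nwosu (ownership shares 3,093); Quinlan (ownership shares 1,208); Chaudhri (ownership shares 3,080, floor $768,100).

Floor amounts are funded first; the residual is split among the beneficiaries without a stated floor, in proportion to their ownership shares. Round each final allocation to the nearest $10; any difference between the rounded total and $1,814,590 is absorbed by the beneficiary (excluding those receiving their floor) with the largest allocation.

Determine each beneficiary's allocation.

Sato: $558,150; Nwosu: $351,180; Quinlan: $137,160; Chaudhri: $768,100

Fund the minimums — Chaudhri $768,100. Residual $1,046,490.
Residual split over remaining ownership shares 9,217: Sato 558,158.28 → $558,160; Nwosu 351,176.47 → $351,180; Quinlan 137,155.25 → $137,160.
Rounding difference −$10 applied to Sato → $558,150.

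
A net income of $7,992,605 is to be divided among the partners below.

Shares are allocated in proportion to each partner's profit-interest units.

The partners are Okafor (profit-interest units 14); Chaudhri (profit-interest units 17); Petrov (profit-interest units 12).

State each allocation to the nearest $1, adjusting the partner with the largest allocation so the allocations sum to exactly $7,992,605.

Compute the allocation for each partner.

Sum of profit-interest units: 43.
Unrounded shares: Okafor 14/43 × $7,992,605 = 2,602,243.49; Chaudhri 17/43 × $7,992,605 = 3,159,867.09; Petrov 12/43 × $7,992,605 = 2,230,494.42.
After rounding ($1): Okafor $2,602,243; Chaudhri $3,159,867; Petrov $2,230,494. Sum = $7,992,604.
Difference $7,992,605 − $7,992,604 = +$1 applied to largest allocation (Chaudhri): Chaudhri becomes $3,159,868.

Okafor: $2,602,243; Chaudhri: $3,159,868; Petrov: $2,230,494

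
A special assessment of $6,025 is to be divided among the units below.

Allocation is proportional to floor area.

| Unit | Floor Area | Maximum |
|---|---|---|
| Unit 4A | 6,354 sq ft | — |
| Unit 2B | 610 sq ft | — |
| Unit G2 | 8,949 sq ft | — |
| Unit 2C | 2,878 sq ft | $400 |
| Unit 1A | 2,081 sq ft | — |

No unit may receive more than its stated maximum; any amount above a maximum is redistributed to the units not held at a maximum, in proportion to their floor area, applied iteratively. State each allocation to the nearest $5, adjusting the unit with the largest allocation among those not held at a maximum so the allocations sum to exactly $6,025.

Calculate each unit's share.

Floor area total: 20,872.
Pro-rata shares before constraints: Unit 4A 1,834.17; Unit 2B 176.09; Unit G2 2,583.26; Unit 2C 830.78; Unit 1A 600.71.
Cap binds for Unit 2C ($400); residual $5,625 reallocated over remaining floor area 17,994.
Redistributed shares: Unit 4A 1,986.29 → $1,985; Unit 2B 190.69 → $190; Unit G2 2,797.49 → $2,795; Unit 1A 650.53 → $650.
Rounding difference +$5 applied to Unit G2 → $2,800.

Unit 4A: $1,985 · Unit 2B: $190 · Unit G2: $2,800 · Unit 2C: $400 · Unit 1A: $650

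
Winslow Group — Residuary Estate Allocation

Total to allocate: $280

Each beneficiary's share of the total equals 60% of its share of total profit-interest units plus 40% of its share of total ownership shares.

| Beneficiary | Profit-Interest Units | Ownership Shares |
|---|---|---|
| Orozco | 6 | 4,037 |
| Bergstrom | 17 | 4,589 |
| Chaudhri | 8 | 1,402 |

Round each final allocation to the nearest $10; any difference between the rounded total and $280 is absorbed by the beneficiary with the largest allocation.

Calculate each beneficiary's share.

Orozco: $80 · Bergstrom: $140 · Chaudhri: $60

Profit-interest units total 31; ownership shares total 10,028.
Blended shares (60% profit-interest units + 40% ownership shares): Orozco 0.2772; Bergstrom 0.5121; Chaudhri 0.2108.
Proportional shares: Orozco 77.60; Bergstrom 143.38; Chaudhri 59.01.
After rounding ($10): Orozco $80; Bergstrom $140; Chaudhri $60. Sum = $280.
No rounding difference to absorb.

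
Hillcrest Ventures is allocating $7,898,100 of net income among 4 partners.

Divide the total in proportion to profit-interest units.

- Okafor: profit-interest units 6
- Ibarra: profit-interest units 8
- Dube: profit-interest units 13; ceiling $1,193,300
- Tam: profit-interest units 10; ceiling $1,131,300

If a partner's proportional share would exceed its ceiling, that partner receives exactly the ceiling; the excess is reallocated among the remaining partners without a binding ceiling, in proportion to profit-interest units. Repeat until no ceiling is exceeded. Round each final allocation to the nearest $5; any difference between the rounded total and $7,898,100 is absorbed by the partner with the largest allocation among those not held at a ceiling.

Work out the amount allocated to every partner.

Sum of profit-interest units: 37.
Unconstrained shares: Okafor 1,280,772.97; Ibarra 1,707,697.30; Dube 2,775,008.11; Tam 2,134,621.62.
Held at cap: Dube ($1,193,300), Tam ($1,131,300); residual $5,573,500 reallocated over remaining profit-interest units 14.
Redistributed shares: Okafor 2,388,642.86 → $2,388,645; Ibarra 3,184,857.14 → $3,184,855.

Okafor: $2,388,645; Ibarra: $3,184,855; Dube: $1,193,300; Tam: $1,131,300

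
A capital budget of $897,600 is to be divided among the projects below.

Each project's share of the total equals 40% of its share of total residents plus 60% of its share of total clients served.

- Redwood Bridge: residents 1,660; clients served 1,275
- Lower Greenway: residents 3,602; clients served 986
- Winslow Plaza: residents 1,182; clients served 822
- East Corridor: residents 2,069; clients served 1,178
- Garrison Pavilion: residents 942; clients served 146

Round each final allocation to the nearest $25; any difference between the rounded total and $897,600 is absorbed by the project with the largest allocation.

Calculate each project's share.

Redwood Bridge: $218,850 | Lower Greenway: $257,250 | Winslow Plaza: $145,350 | East Corridor: $222,525 | Garrison Pavilion: $53,625

Residents total 9,455; clients served total 4,407.
Blended shares (40% residents + 60% clients served): Redwood Bridge 0.2438; Lower Greenway 0.2866; Winslow Plaza 0.1619; East Corridor 0.2479; Garrison Pavilion 0.0597.
Pro-rata amounts: Redwood Bridge 218,848.22; Lower Greenway 257,275.46; Winslow Plaza 145,337.74; East Corridor 222,525.47; Garrison Pavilion 53,613.11.
Rounded to nearest $25: Redwood Bridge $218,850; Lower Greenway $257,275; Winslow Plaza $145,350; East Corridor $222,525; Garrison Pavilion $53,625. Sum = $897,625.
Difference $897,600 − $897,625 = −$25 applied to largest allocation (Lower Greenway): Lower Greenway becomes $257,250.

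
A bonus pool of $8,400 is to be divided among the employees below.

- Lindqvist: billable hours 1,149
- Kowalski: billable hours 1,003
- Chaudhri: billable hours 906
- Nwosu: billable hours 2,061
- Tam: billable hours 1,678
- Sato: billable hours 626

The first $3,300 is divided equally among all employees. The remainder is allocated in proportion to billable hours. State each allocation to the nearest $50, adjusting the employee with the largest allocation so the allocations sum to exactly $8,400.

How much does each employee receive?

Lindqvist: $1,350; Kowalski: $1,250; Chaudhri: $1,150; Nwosu: $1,950; Tam: $1,700; Sato: $1,000

First tranche $3,300 split equally: $550 each.
Remainder $5,100 by billable hours (total 7,423): Lindqvist 789.42 → $800; Kowalski 689.11 → $700; Chaudhri 622.47 → $600; Nwosu 1,416.02 → $1,400; Tam 1,152.88 → $1,150; Sato 430.10 → $450.
Totals: Lindqvist $550 + $800 = $1,350; Kowalski $550 + $700 = $1,250; Chaudhri $550 + $600 = $1,150; Nwosu $550 + $1,400 = $1,950; Tam $550 + $1,150 = $1,700; Sato $550 + $450 = $1,000.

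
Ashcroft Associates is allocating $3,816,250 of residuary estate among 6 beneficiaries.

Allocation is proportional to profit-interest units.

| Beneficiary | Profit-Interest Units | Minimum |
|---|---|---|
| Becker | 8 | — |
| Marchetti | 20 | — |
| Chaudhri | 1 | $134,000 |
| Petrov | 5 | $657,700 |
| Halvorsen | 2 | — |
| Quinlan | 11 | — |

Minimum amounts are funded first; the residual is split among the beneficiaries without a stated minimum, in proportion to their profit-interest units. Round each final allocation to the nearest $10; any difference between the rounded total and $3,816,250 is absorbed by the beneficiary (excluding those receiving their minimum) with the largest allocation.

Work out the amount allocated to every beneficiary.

Becker: $590,160 | Marchetti: $1,475,390 | Chaudhri: $134,000 | Petrov: $657,700 | Halvorsen: $147,540 | Quinlan: $811,460

Minimums first: Chaudhri $134,000; Petrov $657,700. Balance $3,024,550.
Balance split over remaining profit-interest units 41: Becker 590,156.10 → $590,160; Marchetti 1,475,390.24 → $1,475,390; Halvorsen 147,539.02 → $147,540; Quinlan 811,464.63 → $811,460.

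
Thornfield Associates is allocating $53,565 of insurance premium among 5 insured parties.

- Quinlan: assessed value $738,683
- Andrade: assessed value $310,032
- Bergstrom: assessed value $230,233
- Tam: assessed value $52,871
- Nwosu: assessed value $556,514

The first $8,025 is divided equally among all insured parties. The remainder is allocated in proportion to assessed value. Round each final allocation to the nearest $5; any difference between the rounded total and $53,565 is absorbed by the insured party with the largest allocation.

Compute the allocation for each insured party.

Quinlan: $19,425 · Andrade: $9,080 · Bergstrom: $7,155 · Tam: $2,880 · Nwosu: $15,025

$8,025 shared equally gives $1,605 per insured party.
Remainder $45,540 by assessed value (total 1,888,333): Quinlan 17,814.46 → $17,815; Andrade 7,476.89 → $7,475; Bergstrom 5,552.42 → $5,550; Tam 1,275.06 → $1,275; Nwosu 13,421.17 → $13,420.
Rounding difference +$5 on remainder applied to Quinlan.
Totals: Quinlan $1,605 + $17,820 = $19,425; Andrade $1,605 + $7,475 = $9,080; Bergstrom $1,605 + $5,550 = $7,155; Tam $1,605 + $1,275 = $2,880; Nwosu $1,605 + $13,420 = $15,025.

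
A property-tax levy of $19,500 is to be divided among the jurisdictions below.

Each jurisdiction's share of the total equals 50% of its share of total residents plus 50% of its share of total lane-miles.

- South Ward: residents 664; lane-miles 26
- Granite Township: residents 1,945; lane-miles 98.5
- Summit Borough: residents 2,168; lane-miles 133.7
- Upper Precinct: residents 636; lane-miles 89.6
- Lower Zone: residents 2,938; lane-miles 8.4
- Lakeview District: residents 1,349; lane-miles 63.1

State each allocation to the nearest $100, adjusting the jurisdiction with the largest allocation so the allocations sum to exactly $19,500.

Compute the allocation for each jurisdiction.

South Ward: $1,300; Granite Township: $4,200; Summit Borough: $5,400; Upper Precinct: $2,700; Lower Zone: $3,100; Lakeview District: $2,800

Totals — residents 9,700, lane-miles 419.3.
Combined weights (50% residents + 50% lane-miles): South Ward 0.0652; Granite Township 0.2177; Summit Borough 0.2712; Upper Precinct 0.1396; Lower Zone 0.1615; Lakeview District 0.1448.
Pro-rata amounts: South Ward 1,272.00; Granite Township 4,245.45; Summit Borough 5,288.11; Upper Precinct 2,722.75; Lower Zone 3,148.47; Lakeview District 2,823.22.
Rounded to nearest $100: South Ward $1,300; Granite Township $4,200; Summit Borough $5,300; Upper Precinct $2,700; Lower Zone $3,100; Lakeview District $2,800. Sum = $19,400.
Difference $19,500 − $19,400 = +$100 applied to largest allocation (Summit Borough): Summit Borough becomes $5,400.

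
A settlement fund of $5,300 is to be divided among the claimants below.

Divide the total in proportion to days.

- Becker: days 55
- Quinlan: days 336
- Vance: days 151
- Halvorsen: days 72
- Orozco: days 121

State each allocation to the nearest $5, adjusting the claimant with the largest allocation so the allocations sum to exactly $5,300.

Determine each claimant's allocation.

Becker: $395; Quinlan: $2,420; Vance: $1,090; Halvorsen: $520; Orozco: $875

Days total: 735.
Pro-rata amounts: Becker 55/735 × $5,300 = 396.60; Quinlan 336/735 × $5,300 = 2,422.86; Vance 151/735 × $5,300 = 1,088.84; Halvorsen 72/735 × $5,300 = 519.18; Orozco 121/735 × $5,300 = 872.52.
After rounding ($5): Becker $395; Quinlan $2,425; Vance $1,090; Halvorsen $520; Orozco $875. Sum = $5,305.
Difference $5,300 − $5,305 = −$5 applied to largest allocation (Quinlan): Quinlan becomes $2,420.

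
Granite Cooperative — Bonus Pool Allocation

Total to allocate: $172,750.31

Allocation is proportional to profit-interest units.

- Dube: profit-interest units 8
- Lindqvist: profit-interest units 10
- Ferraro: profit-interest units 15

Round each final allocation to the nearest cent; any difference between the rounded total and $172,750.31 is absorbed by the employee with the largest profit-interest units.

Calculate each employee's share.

Dube: $41,878.86; Lindqvist: $52,348.58; Ferraro: $78,522.87

Total profit-interest units = 8 + 10 + 15 = 33.
Proportional shares: Dube 41,878.8630; Lindqvist 52,348.5788; Ferraro 78,522.8682.
After rounding (cent): Dube $41,878.86; Lindqvist $52,348.58; Ferraro $78,522.87. Sum = $172,750.31.
No rounding difference to absorb.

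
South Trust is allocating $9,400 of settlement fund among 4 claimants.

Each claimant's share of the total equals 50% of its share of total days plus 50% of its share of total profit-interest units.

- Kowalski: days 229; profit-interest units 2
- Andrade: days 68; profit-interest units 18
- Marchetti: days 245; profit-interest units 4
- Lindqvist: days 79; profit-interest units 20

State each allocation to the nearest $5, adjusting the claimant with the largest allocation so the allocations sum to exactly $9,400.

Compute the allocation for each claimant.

Kowalski: $1,945 | Andrade: $2,435 | Marchetti: $2,280 | Lindqvist: $2,740

Totals — days 621, profit-interest units 44.
Composite weights (50% days + 50% profit-interest units): Kowalski 0.2071; Andrade 0.2593; Marchetti 0.2427; Lindqvist 0.2909.
Unrounded shares: Kowalski 1,946.81; Andrade 2,437.38; Marchetti 2,281.54; Lindqvist 2,734.27.
At nearest $5: Kowalski $1,945; Andrade $2,435; Marchetti $2,280; Lindqvist $2,735. Sum = $9,395.
Difference $9,400 − $9,395 = +$5 applied to largest allocation (Lindqvist): Lindqvist becomes $2,740.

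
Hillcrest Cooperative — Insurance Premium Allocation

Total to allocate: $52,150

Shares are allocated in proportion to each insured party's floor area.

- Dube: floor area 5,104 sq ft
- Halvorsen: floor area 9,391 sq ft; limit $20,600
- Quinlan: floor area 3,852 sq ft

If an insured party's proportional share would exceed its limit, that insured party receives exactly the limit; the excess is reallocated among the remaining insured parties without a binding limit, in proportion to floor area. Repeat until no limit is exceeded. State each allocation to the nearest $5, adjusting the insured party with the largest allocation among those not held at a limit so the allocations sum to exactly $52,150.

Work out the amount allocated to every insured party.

Sum of floor area: 18,347.
Pro-rata shares before constraints: Dube 14,507.75; Halvorsen 26,693.23; Quinlan 10,949.03.
Capped: Halvorsen ($20,600); remaining pool $31,550 reallocated over remaining floor area 8,956.
Remaining shares: Dube 17,980.26 → $17,980; Quinlan 13,569.74 → $13,570.

Dube: $17,980 · Halvorsen: $20,600 · Quinlan: $13,570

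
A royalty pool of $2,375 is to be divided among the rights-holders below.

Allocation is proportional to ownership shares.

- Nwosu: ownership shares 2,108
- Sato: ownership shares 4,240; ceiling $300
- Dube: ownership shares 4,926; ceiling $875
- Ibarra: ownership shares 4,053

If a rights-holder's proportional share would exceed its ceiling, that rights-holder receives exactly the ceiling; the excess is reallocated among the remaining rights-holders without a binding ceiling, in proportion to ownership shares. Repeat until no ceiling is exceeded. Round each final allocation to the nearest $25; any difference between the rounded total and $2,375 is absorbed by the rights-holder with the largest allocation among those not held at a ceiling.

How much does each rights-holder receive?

Nwosu: $400; Sato: $300; Dube: $875; Ibarra: $800

Combined ownership shares = 15,327.
Proportional shares (ignoring caps): Nwosu 326.65; Sato 657.01; Dube 763.31; Ibarra 628.03.
Capped: Sato ($300); remaining pool $2,075 reallocated over remaining ownership shares 11,087.
Capped: Dube ($875); remaining pool $1,200 reallocated over remaining ownership shares 6,161.
Redistributed shares: Nwosu 410.58 → $400; Ibarra 789.42 → $800.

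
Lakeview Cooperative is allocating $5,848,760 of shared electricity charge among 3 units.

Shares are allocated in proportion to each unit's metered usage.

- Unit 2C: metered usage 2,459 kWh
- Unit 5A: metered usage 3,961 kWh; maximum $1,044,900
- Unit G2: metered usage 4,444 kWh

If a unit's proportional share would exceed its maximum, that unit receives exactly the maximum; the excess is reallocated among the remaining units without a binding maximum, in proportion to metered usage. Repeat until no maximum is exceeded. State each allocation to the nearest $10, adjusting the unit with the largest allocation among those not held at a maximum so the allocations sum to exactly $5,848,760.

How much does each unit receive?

Combined metered usage = 10,864.
Pro-rata shares before constraints: Unit 2C 1,323,831.08; Unit 5A 2,132,450.14; Unit G2 2,392,478.78.
Held at cap: Unit 5A ($1,044,900); residual $4,803,860 reallocated over remaining metered usage 6,903.
Shares after redistribution: Unit 2C 1,711,240.29 → $1,711,240; Unit G2 3,092,619.71 → $3,092,620.

Unit 2C: $1,711,240 | Unit 5A: $1,044,900 | Unit G2: $3,092,620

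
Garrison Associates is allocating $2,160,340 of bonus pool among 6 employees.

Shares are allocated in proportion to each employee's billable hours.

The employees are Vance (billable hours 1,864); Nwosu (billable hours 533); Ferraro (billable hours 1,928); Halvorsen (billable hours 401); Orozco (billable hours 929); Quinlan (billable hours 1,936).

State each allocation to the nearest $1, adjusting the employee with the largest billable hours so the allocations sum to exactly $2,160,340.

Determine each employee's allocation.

Sum of billable hours: 7,591.
Proportional shares: Vance 1,864/7,591 × $2,160,340 = 530,480.01; Nwosu 533/7,591 × $2,160,340 = 151,687.69; Ferraro 1,928/7,591 × $2,160,340 = 548,693.92; Halvorsen 401/7,591 × $2,160,340 = 114,121.504; Orozco 929/7,591 × $2,160,340 = 264,386.23; Quinlan 1,936/7,591 × $2,160,340 = 550,970.65.
Rounded to nearest $1: Vance $530,480; Nwosu $151,688; Ferraro $548,694; Halvorsen $114,122; Orozco $264,386; Quinlan $550,971. Sum = $2,160,341.
Difference $2,160,340 − $2,160,341 = −$1 applied to largest billable hours (Quinlan): Quinlan becomes $550,970.

Vance: $530,480; Nwosu: $151,688; Ferraro: $548,694; Halvorsen: $114,122; Orozco: $264,386; Quinlan: $550,970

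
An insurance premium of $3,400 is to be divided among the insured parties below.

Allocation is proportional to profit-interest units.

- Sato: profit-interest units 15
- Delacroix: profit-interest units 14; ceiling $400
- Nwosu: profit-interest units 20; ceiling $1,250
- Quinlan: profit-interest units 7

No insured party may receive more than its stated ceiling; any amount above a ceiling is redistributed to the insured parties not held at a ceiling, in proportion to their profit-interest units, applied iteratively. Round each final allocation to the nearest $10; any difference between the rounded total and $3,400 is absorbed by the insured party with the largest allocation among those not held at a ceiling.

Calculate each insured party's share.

Profit-interest units total: 56.
Unconstrained shares: Sato 910.71; Delacroix 850.00; Nwosu 1,214.29; Quinlan 425.00.
Capped: Delacroix ($400); balance $3,000 reallocated over remaining profit-interest units 42.
Capped: Nwosu ($1,250); balance $1,750 reallocated over remaining profit-interest units 22.
Redistributed shares: Sato 1,193.18 → $1,190; Quinlan 556.82 → $560.

Sato: $1,190 · Delacroix: $400 · Nwosu: $1,250 · Quinlan: $560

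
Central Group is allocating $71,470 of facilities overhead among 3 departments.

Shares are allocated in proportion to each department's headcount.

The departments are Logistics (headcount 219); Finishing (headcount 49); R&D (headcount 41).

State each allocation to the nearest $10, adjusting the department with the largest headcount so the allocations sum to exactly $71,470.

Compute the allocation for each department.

Logistics: $50,660; Finishing: $11,330; R&D: $9,480

Sum of headcount: 219 + 49 + 41 = 309.
Raw shares: Logistics 50,653.50; Finishing 11,333.43; R&D 9,483.07.
At nearest $10: Logistics $50,650; Finishing $11,330; R&D $9,480. Sum = $71,460.
Difference $71,470 − $71,460 = +$10 applied to largest headcount (Logistics): Logistics becomes $50,660.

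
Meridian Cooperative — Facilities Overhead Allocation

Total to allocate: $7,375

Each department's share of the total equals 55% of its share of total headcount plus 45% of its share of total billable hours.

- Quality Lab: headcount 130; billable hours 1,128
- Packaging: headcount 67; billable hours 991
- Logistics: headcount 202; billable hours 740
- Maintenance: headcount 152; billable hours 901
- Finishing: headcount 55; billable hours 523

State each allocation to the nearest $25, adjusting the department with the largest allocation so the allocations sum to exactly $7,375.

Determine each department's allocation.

Quality Lab: $1,750; Packaging: $1,225; Logistics: $1,900; Maintenance: $1,725; Finishing: $775

Headcount total 606; billable hours total 4,283.
Combined weights (55% headcount + 45% billable hours): Quality Lab 0.2365; Packaging 0.1649; Logistics 0.2611; Maintenance 0.2326; Finishing 0.1049.
Pro-rata amounts: Quality Lab 1,744.20; Packaging 1,216.36; Logistics 1,925.48; Maintenance 1,715.56; Finishing 773.40.
After rounding ($25): Quality Lab $1,750; Packaging $1,225; Logistics $1,925; Maintenance $1,725; Finishing $775. Sum = $7,400.
Difference $7,375 − $7,400 = −$25 applied to largest allocation (Logistics): Logistics becomes $1,900.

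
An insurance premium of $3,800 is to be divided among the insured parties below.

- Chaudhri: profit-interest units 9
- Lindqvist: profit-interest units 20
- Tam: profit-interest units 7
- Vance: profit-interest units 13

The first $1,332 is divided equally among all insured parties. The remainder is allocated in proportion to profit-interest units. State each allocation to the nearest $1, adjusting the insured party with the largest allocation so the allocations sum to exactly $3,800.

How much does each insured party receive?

Equal tier: $1,332 ÷ 4 = $333 apiece.
Remainder $2,468 by profit-interest units (total 49): Chaudhri 453.31 → $453; Lindqvist 1,007.35 → $1,007; Tam 352.57 → $353; Vance 654.78 → $655.
Totals: Chaudhri $333 + $453 = $786; Lindqvist $333 + $1,007 = $1,340; Tam $333 + $353 = $686; Vance $333 + $655 = $988.

Chaudhri: $786 | Lindqvist: $1,340 | Tam: $686 | Vance: $988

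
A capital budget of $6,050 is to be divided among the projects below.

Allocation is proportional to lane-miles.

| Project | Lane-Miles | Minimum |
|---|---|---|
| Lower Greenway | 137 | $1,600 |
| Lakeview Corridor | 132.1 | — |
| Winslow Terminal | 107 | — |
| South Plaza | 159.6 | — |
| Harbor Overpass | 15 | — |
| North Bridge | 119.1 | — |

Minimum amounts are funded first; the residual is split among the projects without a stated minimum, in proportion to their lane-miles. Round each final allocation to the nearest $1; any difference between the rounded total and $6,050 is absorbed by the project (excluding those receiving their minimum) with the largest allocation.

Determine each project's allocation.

Lower Greenway: $1,600; Lakeview Corridor: $1,103; Winslow Terminal: $894; South Plaza: $1,333; Harbor Overpass: $125; North Bridge: $995

Fund the minimums — Lower Greenway $1,600. Residual $4,450.
Residual split over remaining lane-miles 532.8: Lakeview Corridor 1,103.31 → $1,103; Winslow Terminal 893.67 → $894; South Plaza 1,333.00 → $1,333; Harbor Overpass 125.28 → $125; North Bridge 994.74 → $995.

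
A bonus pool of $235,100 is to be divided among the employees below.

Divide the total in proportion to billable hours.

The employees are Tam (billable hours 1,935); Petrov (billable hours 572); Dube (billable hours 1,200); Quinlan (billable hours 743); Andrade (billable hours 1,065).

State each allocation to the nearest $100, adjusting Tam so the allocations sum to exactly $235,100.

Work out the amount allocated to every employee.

Tam: $82,400 · Petrov: $24,400 · Dube: $51,200 · Quinlan: $31,700 · Andrade: $45,400

Sum of billable hours: 5,515.
Unrounded shares: Tam 1,935/5,515 × $235,100 = 82,487.49; Petrov 572/5,515 × $235,100 = 24,383.90; Dube 1,200/5,515 × $235,100 = 51,155.03; Quinlan 743/5,515 × $235,100 = 31,673.49; Andrade 1,065/5,515 × $235,100 = 45,400.09.
After rounding ($100): Tam $82,500; Petrov $24,400; Dube $51,200; Quinlan $31,700; Andrade $45,400. Sum = $235,200.
Difference $235,100 − $235,200 = −$100 applied to Tam: Tam becomes $82,400.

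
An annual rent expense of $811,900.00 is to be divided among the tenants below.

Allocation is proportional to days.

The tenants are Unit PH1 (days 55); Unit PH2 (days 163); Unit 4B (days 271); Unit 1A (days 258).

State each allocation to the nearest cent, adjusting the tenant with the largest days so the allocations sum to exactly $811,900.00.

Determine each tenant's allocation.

Total days = 55 + 163 + 271 + 258 = 747.
Raw shares: Unit PH1 59,778.4471; Unit PH2 177,161.5797; Unit 4B 294,544.7122; Unit 1A 280,415.2610.
At nearest cent: Unit PH1 $59,778.45; Unit PH2 $177,161.58; Unit 4B $294,544.71; Unit 1A $280,415.26. Sum = $811,900.00.
Sum already equals the total — no adjustment.

Unit PH1: $59,778.45; Unit PH2: $177,161.58; Unit 4B: $294,544.71; Unit 1A: $280,415.26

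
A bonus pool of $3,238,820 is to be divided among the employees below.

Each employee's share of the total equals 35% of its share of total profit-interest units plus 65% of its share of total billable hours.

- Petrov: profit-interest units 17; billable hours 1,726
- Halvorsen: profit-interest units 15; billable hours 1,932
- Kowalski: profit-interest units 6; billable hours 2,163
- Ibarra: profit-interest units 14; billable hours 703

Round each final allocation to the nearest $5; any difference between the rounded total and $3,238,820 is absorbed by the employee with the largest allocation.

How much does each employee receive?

Petrov: $927,560 | Halvorsen: $950,430 | Kowalski: $828,780 | Ibarra: $532,050

Profit-interest units total 52; billable hours total 6,524.
Composite weights (35% profit-interest units + 65% billable hours): Petrov 0.2864; Halvorsen 0.2935; Kowalski 0.2559; Ibarra 0.1643.
Proportional shares: Petrov 927,559.60; Halvorsen 950,434.35; Kowalski 828,778.11; Ibarra 532,047.94.
Rounded to nearest $5: Petrov $927,560; Halvorsen $950,435; Kowalski $828,780; Ibarra $532,050. Sum = $3,238,825.
Difference $3,238,820 − $3,238,825 = −$5 applied to largest allocation (Halvorsen): Halvorsen becomes $950,430.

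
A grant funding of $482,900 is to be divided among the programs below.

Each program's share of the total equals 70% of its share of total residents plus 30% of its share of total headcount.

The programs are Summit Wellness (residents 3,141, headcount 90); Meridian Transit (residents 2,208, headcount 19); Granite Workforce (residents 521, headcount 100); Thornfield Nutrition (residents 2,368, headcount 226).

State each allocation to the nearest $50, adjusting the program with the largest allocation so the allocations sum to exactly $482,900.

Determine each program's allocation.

Residents total 8,238; headcount total 435.
Combined weights (70% residents + 30% headcount): Summit Wellness 0.3290; Meridian Transit 0.2007; Granite Workforce 0.1132; Thornfield Nutrition 0.3571.
Proportional shares: Summit Wellness 158,857.81; Meridian Transit 96,928.56; Granite Workforce 54,681.65; Thornfield Nutrition 172,431.98.
At nearest $50: Summit Wellness $158,850; Meridian Transit $96,950; Granite Workforce $54,700; Thornfield Nutrition $172,450. Sum = $482,950.
Difference $482,900 − $482,950 = −$50 applied to largest allocation (Thornfield Nutrition): Thornfield Nutrition becomes $172,400.

Summit Wellness: $158,850; Meridian Transit: $96,950; Granite Workforce: $54,700; Thornfield Nutrition: $172,400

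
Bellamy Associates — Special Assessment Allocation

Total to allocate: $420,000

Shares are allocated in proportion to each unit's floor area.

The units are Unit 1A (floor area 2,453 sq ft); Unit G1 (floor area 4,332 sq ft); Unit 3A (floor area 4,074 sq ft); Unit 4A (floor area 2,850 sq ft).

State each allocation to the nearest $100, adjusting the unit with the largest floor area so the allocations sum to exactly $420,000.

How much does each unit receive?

Unit 1A: $75,200 · Unit G1: $132,700 · Unit 3A: $124,800 · Unit 4A: $87,300

Floor area total: 2,453 + 4,332 + 4,074 + 2,850 = 13,709.
Proportional shares: Unit 1A 75,152.09; Unit G1 132,718.65; Unit 3A 124,814.36; Unit 4A 87,314.90.
Rounded to nearest $100: Unit 1A $75,200; Unit G1 $132,700; Unit 3A $124,800; Unit 4A $87,300. Sum = $420,000.
No rounding difference to absorb.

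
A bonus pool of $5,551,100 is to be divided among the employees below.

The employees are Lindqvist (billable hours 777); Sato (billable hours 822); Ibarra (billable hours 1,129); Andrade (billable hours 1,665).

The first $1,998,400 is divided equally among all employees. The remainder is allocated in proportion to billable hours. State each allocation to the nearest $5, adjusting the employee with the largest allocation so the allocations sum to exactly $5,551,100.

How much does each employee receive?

Equal tier: $1,998,400 ÷ 4 = $499,600 apiece.
Remainder $3,552,700 by billable hours (total 4,393): Lindqvist 628,374.21 → $628,375; Sato 664,766.54 → $664,765; Ibarra 913,043.09 → $913,045; Andrade 1,346,516.16 → $1,346,515.
Totals: Lindqvist $499,600 + $628,375 = $1,127,975; Sato $499,600 + $664,765 = $1,164,365; Ibarra $499,600 + $913,045 = $1,412,645; Andrade $499,600 + $1,346,515 = $1,846,115.

Lindqvist: $1,127,975 · Sato: $1,164,365 · Ibarra: $1,412,645 · Andrade: $1,846,115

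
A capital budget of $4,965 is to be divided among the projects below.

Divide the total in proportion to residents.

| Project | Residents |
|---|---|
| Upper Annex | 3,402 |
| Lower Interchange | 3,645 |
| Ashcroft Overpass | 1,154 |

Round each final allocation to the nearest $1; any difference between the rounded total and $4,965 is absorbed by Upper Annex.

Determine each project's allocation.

Combined residents = 8,201.
Proportional shares: Upper Annex 3,402/8,201 × $4,965 = 2,059.62; Lower Interchange 3,645/8,201 × $4,965 = 2,206.73; Ashcroft Overpass 1,154/8,201 × $4,965 = 698.65.
After rounding ($1): Upper Annex $2,060; Lower Interchange $2,207; Ashcroft Overpass $699. Sum = $4,966.
Difference $4,965 − $4,966 = −$1 applied to Upper Annex: Upper Annex becomes $2,059.

Upper Annex: $2,059; Lower Interchange: $2,207; Ashcroft Overpass: $699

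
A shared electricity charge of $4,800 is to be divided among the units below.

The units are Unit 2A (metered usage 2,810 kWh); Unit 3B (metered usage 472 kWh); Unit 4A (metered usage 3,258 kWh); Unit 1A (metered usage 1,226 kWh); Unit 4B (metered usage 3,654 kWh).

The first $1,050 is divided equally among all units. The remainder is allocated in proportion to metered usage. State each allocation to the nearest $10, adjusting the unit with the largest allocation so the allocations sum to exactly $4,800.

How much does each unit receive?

$1,050 shared equally gives $210 per unit.
Remainder $3,750 by metered usage (total 11,420): Unit 2A 922.72 → $920; Unit 3B 154.99 → $150; Unit 4A 1,069.83 → $1,070; Unit 1A 402.58 → $400; Unit 4B 1,199.87 → $1,200.
Rounding difference +$10 on remainder applied to Unit 4B.
Totals: Unit 2A $210 + $920 = $1,130; Unit 3B $210 + $150 = $360; Unit 4A $210 + $1,070 = $1,280; Unit 1A $210 + $400 = $610; Unit 4B $210 + $1,210 = $1,420.

Unit 2A: $1,130 · Unit 3B: $360 · Unit 4A: $1,280 · Unit 1A: $610 · Unit 4B: $1,420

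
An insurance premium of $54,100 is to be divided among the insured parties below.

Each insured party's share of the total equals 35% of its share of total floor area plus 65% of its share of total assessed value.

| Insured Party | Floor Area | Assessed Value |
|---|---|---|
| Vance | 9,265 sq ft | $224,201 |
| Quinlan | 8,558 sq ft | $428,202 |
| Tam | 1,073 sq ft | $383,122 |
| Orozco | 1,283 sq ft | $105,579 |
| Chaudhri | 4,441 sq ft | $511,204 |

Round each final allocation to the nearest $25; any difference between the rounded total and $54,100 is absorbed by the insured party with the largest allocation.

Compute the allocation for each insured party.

Vance: $11,900 | Quinlan: $15,700 | Tam: $8,975 | Orozco: $3,225 | Chaudhri: $14,300

Floor area total 24,620; assessed value total 1,652,308.
Combined weights (35% floor area + 65% assessed value): Vance 0.2199; Quinlan 0.2901; Tam 0.1660; Orozco 0.0598; Chaudhri 0.2642.
Pro-rata amounts: Vance 11,897.14; Quinlan 15,695.02; Tam 8,978.97; Orozco 3,233.71; Chaudhri 14,295.15.
Rounded to nearest $25: Vance $11,900; Quinlan $15,700; Tam $8,975; Orozco $3,225; Chaudhri $14,300. Sum = $54,100.
Rounded total matches; no reconciliation needed.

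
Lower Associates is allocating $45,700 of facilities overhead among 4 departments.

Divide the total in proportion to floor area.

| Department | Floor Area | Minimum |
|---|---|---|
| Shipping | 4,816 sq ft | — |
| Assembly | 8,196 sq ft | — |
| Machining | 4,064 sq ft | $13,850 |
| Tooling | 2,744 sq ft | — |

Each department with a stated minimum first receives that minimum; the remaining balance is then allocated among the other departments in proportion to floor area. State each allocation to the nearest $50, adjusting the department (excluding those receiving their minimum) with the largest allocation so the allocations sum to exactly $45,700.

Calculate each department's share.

Shipping: $9,750 | Assembly: $16,550 | Machining: $13,850 | Tooling: $5,550

Guaranteed amounts: Machining $13,850. Balance $31,850.
Balance split over remaining floor area 15,756: Shipping 9,735.31 → $9,750; Assembly 16,567.82 → $16,550; Tooling 5,546.86 → $5,550.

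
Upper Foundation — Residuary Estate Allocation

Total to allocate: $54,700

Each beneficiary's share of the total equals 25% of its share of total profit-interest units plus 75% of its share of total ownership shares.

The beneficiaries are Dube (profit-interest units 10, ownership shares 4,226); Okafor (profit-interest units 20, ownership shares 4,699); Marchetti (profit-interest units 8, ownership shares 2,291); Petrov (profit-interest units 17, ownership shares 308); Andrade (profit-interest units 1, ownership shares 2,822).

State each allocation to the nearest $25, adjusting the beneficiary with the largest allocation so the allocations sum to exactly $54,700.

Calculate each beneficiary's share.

Profit-interest units total 56; ownership shares total 14,346.
Composite weights (25% profit-interest units + 75% ownership shares): Dube 0.2656; Okafor 0.3349; Marchetti 0.1555; Petrov 0.0920; Andrade 0.1520.
Raw shares: Dube 14,526.98; Okafor 18,321.57; Marchetti 8,505.10; Petrov 5,032.12; Andrade 8,314.22.
After rounding ($25): Dube $14,525; Okafor $18,325; Marchetti $8,500; Petrov $5,025; Andrade $8,325. Sum = $54,700.
Rounded total matches; no reconciliation needed.

Dube: $14,525 | Okafor: $18,325 | Marchetti: $8,500 | Petrov: $5,025 | Andrade: $8,325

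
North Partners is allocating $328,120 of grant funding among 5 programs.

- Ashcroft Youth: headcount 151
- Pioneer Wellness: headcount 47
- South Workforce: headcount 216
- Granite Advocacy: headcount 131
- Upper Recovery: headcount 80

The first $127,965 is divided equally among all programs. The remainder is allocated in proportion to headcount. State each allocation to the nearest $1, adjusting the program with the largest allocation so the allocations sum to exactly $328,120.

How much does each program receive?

$127,965 shared equally gives $25,593 per program.
Remainder $200,155 by headcount (total 625): Ashcroft Youth 48,357.45 → $48,357; Pioneer Wellness 15,051.66 → $15,052; South Workforce 69,173.57 → $69,174; Granite Advocacy 41,952.49 → $41,952; Upper Recovery 25,619.84 → $25,620.
Totals: Ashcroft Youth $25,593 + $48,357 = $73,950; Pioneer Wellness $25,593 + $15,052 = $40,645; South Workforce $25,593 + $69,174 = $94,767; Granite Advocacy $25,593 + $41,952 = $67,545; Upper Recovery $25,593 + $25,620 = $51,213.

Ashcroft Youth: $73,950; Pioneer Wellness: $40,645; South Workforce: $94,767; Granite Advocacy: $67,545; Upper Recovery: $51,213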